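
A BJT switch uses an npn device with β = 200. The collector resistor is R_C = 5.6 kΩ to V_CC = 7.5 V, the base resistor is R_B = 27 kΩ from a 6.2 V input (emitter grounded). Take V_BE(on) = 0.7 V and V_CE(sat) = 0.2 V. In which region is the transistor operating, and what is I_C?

saturation; I_C ≈ 1.3 mA

Assume active: I_B = (6.2 − 0.7)/27 = 0.204 mA, giving I_C = β·I_B = 40.7 mA.
But then V_CE = 7.5 − 40.7×5.6 = -221 V < V_CE(sat) = 0.2 V — impossible in the active region.
So the transistor is saturated. With V_CE = 0.2 V, I_C = (V_CC − 0.2)/R_C = 7.3/5.6 = 1.3 mA.
Check: β·I_B = 40.7 mA > I_C = 1.3 mA, confirming saturation.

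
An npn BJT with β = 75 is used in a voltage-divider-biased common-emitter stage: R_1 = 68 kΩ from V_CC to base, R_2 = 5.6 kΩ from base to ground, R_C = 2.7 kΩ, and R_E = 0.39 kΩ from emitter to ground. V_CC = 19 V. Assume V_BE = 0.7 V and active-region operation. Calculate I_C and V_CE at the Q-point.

I_C ≈ 1.6 mA, V_CE ≈ 14 V

Thevenize the base divider: V_Th = V_CC·R_2/(R_1+R_2) = 19×5.6/73.6 = 1.45 V, R_Th = R_1‖R_2 = 5.17 kΩ.
Base-emitter loop: V_Th = I_B·R_Th + V_BE + (β+1)I_B·R_E, so I_B = (1.45 − 0.7) / (5.17 + 76×0.39) = 0.0214 mA.
I_C = β·I_B = 75×0.0214 = 1.61 mA, and I_E = (β+1)I_B = 1.63 mA.
V_CE = V_CC − I_C·R_C − I_E·R_E = 19 − 1.61×2.7 − 1.63×0.39 = 14 V.
V_CE = 14 V > 0.2 V confirms active-region operation.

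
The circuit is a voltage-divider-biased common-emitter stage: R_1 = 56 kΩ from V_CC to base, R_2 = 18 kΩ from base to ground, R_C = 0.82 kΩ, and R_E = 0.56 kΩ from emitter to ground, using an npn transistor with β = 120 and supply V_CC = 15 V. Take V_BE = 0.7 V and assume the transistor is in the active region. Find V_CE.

V_CE ≈ 9 V

Thevenize the base divider: V_Th = V_CC·R_2/(R_1+R_2) = 15×18/74 = 3.65 V, R_Th = R_1‖R_2 = 13.6 kΩ.
Base-emitter loop: V_Th = I_B·R_Th + V_BE + (β+1)I_B·R_E, so I_B = (3.65 − 0.7) / (13.6 + 121×0.56) = 0.0362 mA.
I_C = β·I_B = 120×0.0362 = 4.35 mA, and I_E = (β+1)I_B = 4.38 mA.
V_CE = V_CC − I_C·R_C − I_E·R_E = 15 − 4.35×0.82 − 4.38×0.56 = 8.98 V.
V_CE = 8.98 V > 0.2 V confirms active-region operation.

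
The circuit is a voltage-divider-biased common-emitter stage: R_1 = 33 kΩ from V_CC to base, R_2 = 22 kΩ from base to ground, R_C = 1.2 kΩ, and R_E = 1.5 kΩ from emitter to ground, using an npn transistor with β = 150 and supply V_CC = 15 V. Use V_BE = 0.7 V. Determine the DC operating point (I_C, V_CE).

Thevenize the base divider: V_Th = V_CC·R_2/(R_1+R_2) = 15×22/55 = 6 V, R_Th = R_1‖R_2 = 13.2 kΩ.
Base-emitter loop: V_Th = I_B·R_Th + V_BE + (β+1)I_B·R_E, so I_B = (6 − 0.7) / (13.2 + 151×1.5) = 0.0221 mA.
I_C = β·I_B = 150×0.0221 = 3.32 mA, and I_E = (β+1)I_B = 3.34 mA.
V_CE = V_CC − I_C·R_C − I_E·R_E = 15 − 3.32×1.2 − 3.34×1.5 = 6.01 V.
V_CE = 6.01 V > 0.2 V confirms active-region operation.

I_C ≈ 3.3 mA, V_CE ≈ 6 V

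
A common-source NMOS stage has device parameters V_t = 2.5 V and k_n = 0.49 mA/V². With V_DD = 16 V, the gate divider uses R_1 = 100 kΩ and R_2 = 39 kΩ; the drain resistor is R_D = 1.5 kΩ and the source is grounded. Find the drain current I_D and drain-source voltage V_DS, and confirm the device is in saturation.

V_G = V_DD·R_2/(R_1+R_2) = 16×39/139 = 4.49 V. With the source grounded, V_GS = V_G = 4.49 V.
Assume saturation: I_D = (k_n/2)(V_GS − V_t)² = (0.49/2)×(4.49 − 2.5)² = 0.245×1.99² = 0.969 mA.
V_DS = V_DD − I_D·R_D = 16 − 0.969×1.5 = 14.5 V.
Saturation requires V_DS ≥ V_GS − V_t = 1.99 V; 14.5 ≥ 1.99 ✓.

I_D ≈ 0.97 mA, V_DS ≈ 15 V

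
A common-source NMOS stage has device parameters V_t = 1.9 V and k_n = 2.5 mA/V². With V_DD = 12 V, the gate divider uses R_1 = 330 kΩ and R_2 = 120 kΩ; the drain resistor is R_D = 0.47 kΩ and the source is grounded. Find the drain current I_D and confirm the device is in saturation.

V_G = V_DD·R_2/(R_1+R_2) = 12×120/450 = 3.2 V. With the source grounded, V_GS = V_G = 3.2 V.
Assume saturation: I_D = (k_n/2)(V_GS − V_t)² = (2.5/2)×(3.2 − 1.9)² = 1.25×1.3² = 2.11 mA.
V_DS = V_DD − I_D·R_D = 12 − 2.11×0.47 = 11 V.
Saturation requires V_DS ≥ V_GS − V_t = 1.3 V; 11 ≥ 1.3 ✓.

I_D ≈ 2.1 mA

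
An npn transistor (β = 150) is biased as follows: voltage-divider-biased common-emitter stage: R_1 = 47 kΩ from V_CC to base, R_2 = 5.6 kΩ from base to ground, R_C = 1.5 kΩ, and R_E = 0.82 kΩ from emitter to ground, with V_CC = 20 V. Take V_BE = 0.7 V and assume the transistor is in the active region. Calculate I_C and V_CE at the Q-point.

I_C ≈ 1.7 mA, V_CE ≈ 16 V

Thevenize the base divider: V_Th = V_CC·R_2/(R_1+R_2) = 20×5.6/52.6 = 2.13 V, R_Th = R_1‖R_2 = 5 kΩ.
Base-emitter loop: V_Th = I_B·R_Th + V_BE + (β+1)I_B·R_E, so I_B = (2.13 − 0.7) / (5 + 151×0.82) = 0.0111 mA.
I_C = β·I_B = 150×0.0111 = 1.66 mA, and I_E = (β+1)I_B = 1.68 mA.
V_CE = V_CC − I_C·R_C − I_E·R_E = 20 − 1.66×1.5 − 1.68×0.82 = 16.1 V.
V_CE = 16.1 V > 0.2 V confirms active-region operation.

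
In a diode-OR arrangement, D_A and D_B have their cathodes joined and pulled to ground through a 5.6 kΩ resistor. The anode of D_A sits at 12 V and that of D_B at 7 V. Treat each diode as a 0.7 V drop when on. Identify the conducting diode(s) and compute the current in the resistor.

Only D_A conducts; I_R ≈ 2 mA

Assume both conduct. Then node N would need to be at both 12−0.7 = 11.3 V and 7−0.7 = 6.3 V, which is impossible.
Assume only D_A conducts: V_N = 12 − 0.7 = 11.3 V, so I_R = 11.3/5.6 = 2.02 mA.
Check D_B: its anode-to-cathode voltage is 7 − 11.3 = -4.3 V < 0.7 V, so it is off. The assumption is consistent.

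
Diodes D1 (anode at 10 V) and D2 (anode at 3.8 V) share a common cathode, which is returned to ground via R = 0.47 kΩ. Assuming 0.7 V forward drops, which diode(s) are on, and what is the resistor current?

Only D1 conducts; I_R ≈ 20 mA

Assume both conduct. Then node N would need to be at both 10−0.7 = 9.3 V and 3.8−0.7 = 3.1 V, which is impossible.
Assume only D1 conducts: V_N = 10 − 0.7 = 9.3 V, so I_R = 9.3/0.47 = 19.8 mA.
Check D2: its anode-to-cathode voltage is 3.8 − 9.3 = -5.5 V < 0.7 V, so it is off. The assumption is consistent.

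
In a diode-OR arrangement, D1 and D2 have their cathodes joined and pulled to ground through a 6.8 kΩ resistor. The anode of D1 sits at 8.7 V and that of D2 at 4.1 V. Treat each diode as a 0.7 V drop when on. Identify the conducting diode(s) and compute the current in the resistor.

Assume both conduct. Then node N would need to be at both 8.7−0.7 = 8 V and 4.1−0.7 = 3.4 V, which is impossible.
Assume only D1 conducts: V_N = 8.7 − 0.7 = 8 V, so I_R = 8/6.8 = 1.18 mA.
Check D2: its anode-to-cathode voltage is 4.1 − 8 = -3.9 V < 0.7 V, so it is off. The assumption is consistent.

Only D1 conducts; I_R ≈ 1.2 mA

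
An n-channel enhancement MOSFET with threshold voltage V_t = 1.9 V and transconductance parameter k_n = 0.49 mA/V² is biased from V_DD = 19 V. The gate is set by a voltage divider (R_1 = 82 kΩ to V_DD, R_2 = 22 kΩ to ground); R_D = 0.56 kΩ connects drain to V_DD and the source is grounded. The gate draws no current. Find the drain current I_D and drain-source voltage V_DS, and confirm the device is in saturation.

V_G = V_DD·R_2/(R_1+R_2) = 19×22/104 = 4.02 V. With the source grounded, V_GS = V_G = 4.02 V.
Assume saturation: I_D = (k_n/2)(V_GS − V_t)² = (0.49/2)×(4.02 − 1.9)² = 0.245×2.12² = 1.1 mA.
V_DS = V_DD − I_D·R_D = 19 − 1.1×0.56 = 18.4 V.
Saturation requires V_DS ≥ V_GS − V_t = 2.12 V; 18.4 ≥ 2.12 ✓.

I_D ≈ 1.1 mA, V_DS ≈ 18 V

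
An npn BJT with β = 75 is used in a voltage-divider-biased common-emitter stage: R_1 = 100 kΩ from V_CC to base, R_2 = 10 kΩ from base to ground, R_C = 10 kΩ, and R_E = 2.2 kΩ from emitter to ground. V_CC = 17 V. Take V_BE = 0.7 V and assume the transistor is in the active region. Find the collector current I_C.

I_C ≈ 0.36 mA

Thevenize the base divider: V_Th = V_CC·R_2/(R_1+R_2) = 17×10/110 = 1.55 V, R_Th = R_1‖R_2 = 9.09 kΩ.
Base-emitter loop: V_Th = I_B·R_Th + V_BE + (β+1)I_B·R_E, so I_B = (1.55 − 0.7) / (9.09 + 76×2.2) = 0.0048 mA.
I_C = β·I_B = 75×0.0048 = 0.36 mA, and I_E = (β+1)I_B = 0.364 mA.
V_CE = V_CC − I_C·R_C − I_E·R_E = 17 − 0.36×10 − 0.364×2.2 = 12.6 V.
V_CE = 12.6 V > 0.2 V confirms active-region operation.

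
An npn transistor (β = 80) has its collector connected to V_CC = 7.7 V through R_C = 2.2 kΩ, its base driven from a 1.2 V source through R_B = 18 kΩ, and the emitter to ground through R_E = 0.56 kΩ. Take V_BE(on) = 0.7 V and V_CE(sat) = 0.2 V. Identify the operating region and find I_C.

Assume active. Base-emitter loop: I_B = (V_BB − V_BE)/(R_B + (β+1)R_E) = (1.2 − 0.7)/(18 + 81×0.56) = 0.00789 mA.
I_C = β·I_B = 80×0.00789 = 0.631 mA.
V_CE = V_CC − I_C·R_C − I_E·R_E = 7.7 − 0.631×2.2 − 0.639×0.56 = 5.95 V > V_CE(sat), so the active-region assumption holds.

active; I_C ≈ 0.63 mA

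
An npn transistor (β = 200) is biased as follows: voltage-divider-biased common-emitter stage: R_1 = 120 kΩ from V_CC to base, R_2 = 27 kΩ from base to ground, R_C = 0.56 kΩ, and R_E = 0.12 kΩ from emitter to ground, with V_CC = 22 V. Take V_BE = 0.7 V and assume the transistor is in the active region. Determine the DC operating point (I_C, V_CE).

Thevenize the base divider: V_Th = V_CC·R_2/(R_1+R_2) = 22×27/147 = 4.04 V, R_Th = R_1‖R_2 = 22 kΩ.
Base-emitter loop: V_Th = I_B·R_Th + V_BE + (β+1)I_B·R_E, so I_B = (4.04 − 0.7) / (22 + 201×0.12) = 0.0724 mA.
I_C = β·I_B = 200×0.0724 = 14.5 mA, and I_E = (β+1)I_B = 14.5 mA.
V_CE = V_CC − I_C·R_C − I_E·R_E = 22 − 14.5×0.56 − 14.5×0.12 = 12.1 V.
V_CE = 12.1 V > 0.2 V confirms active-region operation.

I_C ≈ 14 mA, V_CE ≈ 12 V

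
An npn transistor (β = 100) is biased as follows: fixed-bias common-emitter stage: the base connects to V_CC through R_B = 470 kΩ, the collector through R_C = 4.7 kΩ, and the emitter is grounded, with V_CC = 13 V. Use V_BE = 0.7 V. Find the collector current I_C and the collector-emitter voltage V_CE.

Base loop: V_CC = I_B·R_B + V_BE, so I_B = (13 − 0.7)/470 kΩ = 0.0262 mA.
In the active region I_C = β·I_B = 100 × 0.0262 = 2.62 mA.
Collector loop: V_CE = V_CC − I_C·R_C = 13 − 2.62×4.7 = 0.7 V.
Since V_CE = 0.7 V > V_CE(sat) ≈ 0.2 V, the transistor is in the active region as assumed.

I_C ≈ 2.6 mA, V_CE ≈ 0.7 V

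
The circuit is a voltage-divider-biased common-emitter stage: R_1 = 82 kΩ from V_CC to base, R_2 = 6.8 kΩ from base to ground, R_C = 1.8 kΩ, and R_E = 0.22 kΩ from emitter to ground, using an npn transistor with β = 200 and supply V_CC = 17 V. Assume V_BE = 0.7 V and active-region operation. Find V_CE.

V_CE ≈ 12 V

Thevenize the base divider: V_Th = V_CC·R_2/(R_1+R_2) = 17×6.8/88.8 = 1.3 V, R_Th = R_1‖R_2 = 6.28 kΩ.
Base-emitter loop: V_Th = I_B·R_Th + V_BE + (β+1)I_B·R_E, so I_B = (1.3 − 0.7) / (6.28 + 201×0.22) = 0.0119 mA.
I_C = β·I_B = 200×0.0119 = 2.38 mA, and I_E = (β+1)I_B = 2.4 mA.
V_CE = V_CC − I_C·R_C − I_E·R_E = 17 − 2.38×1.8 − 2.4×0.22 = 12.2 V.
V_CE = 12.2 V > 0.2 V confirms active-region operation.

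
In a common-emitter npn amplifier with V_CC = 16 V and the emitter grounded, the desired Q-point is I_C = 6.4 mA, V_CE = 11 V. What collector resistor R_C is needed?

R_C ≈ 0.78 kΩ

Collector loop: V_CC = I_C·R_C + V_CE.
R_C = (V_CC − V_CE)/I_C = (16 − 11)/6.4 = 0.781 kΩ.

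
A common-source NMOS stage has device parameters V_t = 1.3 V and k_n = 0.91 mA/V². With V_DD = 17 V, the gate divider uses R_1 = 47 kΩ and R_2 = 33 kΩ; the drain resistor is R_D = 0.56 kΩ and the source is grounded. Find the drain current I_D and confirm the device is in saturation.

I_D ≈ 15 mA

V_G = V_DD·R_2/(R_1+R_2) = 17×33/80 = 7.01 V. With the source grounded, V_GS = V_G = 7.01 V.
Assume saturation: I_D = (k_n/2)(V_GS − V_t)² = (0.91/2)×(7.01 − 1.3)² = 0.455×5.71² = 14.8 mA.
V_DS = V_DD − I_D·R_D = 17 − 14.8×0.56 = 8.69 V.
Saturation requires V_DS ≥ V_GS − V_t = 5.71 V; 8.69 ≥ 5.71 ✓.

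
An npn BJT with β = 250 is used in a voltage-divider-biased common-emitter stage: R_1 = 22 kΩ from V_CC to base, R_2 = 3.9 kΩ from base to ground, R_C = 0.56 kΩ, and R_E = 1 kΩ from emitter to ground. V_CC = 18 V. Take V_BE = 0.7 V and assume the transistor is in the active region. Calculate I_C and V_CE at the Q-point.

I_C ≈ 2 mA, V_CE ≈ 15 V

Thevenize the base divider: V_Th = V_CC·R_2/(R_1+R_2) = 18×3.9/25.9 = 2.71 V, R_Th = R_1‖R_2 = 3.31 kΩ.
Base-emitter loop: V_Th = I_B·R_Th + V_BE + (β+1)I_B·R_E, so I_B = (2.71 − 0.7) / (3.31 + 251×1) = 0.00791 mA.
I_C = β·I_B = 250×0.00791 = 1.98 mA, and I_E = (β+1)I_B = 1.98 mA.
V_CE = V_CC − I_C·R_C − I_E·R_E = 18 − 1.98×0.56 − 1.98×1 = 14.9 V.
V_CE = 14.9 V > 0.2 V confirms active-region operation.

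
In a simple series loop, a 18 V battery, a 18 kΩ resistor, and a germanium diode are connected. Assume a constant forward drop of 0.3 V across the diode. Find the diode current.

I ≈ 0.98 mA

KVL around the loop: 18 = V_D + I·R = 0.3 + I × 18 kΩ.
So I = (18 − 0.3) / 18 kΩ = 17.7 / 18 = 0.983 mA.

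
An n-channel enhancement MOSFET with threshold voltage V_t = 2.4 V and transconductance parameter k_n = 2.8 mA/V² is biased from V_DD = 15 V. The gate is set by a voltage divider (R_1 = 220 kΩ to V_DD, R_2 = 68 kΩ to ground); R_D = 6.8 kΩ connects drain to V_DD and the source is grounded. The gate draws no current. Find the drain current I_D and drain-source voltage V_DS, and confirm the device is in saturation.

V_G = V_DD·R_2/(R_1+R_2) = 15×68/288 = 3.54 V. With the source grounded, V_GS = V_G = 3.54 V.
Assume saturation: I_D = (k_n/2)(V_GS − V_t)² = (2.8/2)×(3.54 − 2.4)² = 1.4×1.14² = 1.82 mA.
V_DS = V_DD − I_D·R_D = 15 − 1.82×6.8 = 2.59 V.
Saturation requires V_DS ≥ V_GS − V_t = 1.14 V; 2.59 ≥ 1.14 ✓.

I_D ≈ 1.8 mA, V_DS ≈ 2.6 V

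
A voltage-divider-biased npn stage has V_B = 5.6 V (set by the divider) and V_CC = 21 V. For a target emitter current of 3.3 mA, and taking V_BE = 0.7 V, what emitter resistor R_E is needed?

V_E = V_B − V_BE = 5.6 − 0.7 = 4.9 V.
R_E = V_E / I_E = 4.9 / 3.3 = 1.48 kΩ.

R_E ≈ 1.5 kΩ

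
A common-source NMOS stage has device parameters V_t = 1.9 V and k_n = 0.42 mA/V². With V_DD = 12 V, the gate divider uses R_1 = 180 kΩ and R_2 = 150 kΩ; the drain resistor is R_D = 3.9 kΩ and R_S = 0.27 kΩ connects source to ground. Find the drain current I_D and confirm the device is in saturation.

I_D ≈ 1.9 mA

V_G = V_DD·R_2/(R_1+R_2) = 12×150/330 = 5.45 V.
Assume saturation: I_D = (k_n/2)(V_GS − V_t)² with V_GS = V_G − I_D·R_S = 5.45 − 0.27·I_D.
Substituting gives 0.0153·I_D² − 1.4·I_D + 2.65 = 0, with roots I_D = 1.93 or 89.7 mA.
The root I_D = 89.7 mA gives V_GS = -18.8 V ≤ V_t, so take I_D = 1.93 mA.
Then V_GS = 4.93 V and V_DS = V_DD − I_D(R_D+R_S) = 12 − 1.93×4.17 = 3.94 V.
Saturation requires V_DS ≥ V_GS − V_t = 3.03 V; 3.94 ≥ 3.03 ✓.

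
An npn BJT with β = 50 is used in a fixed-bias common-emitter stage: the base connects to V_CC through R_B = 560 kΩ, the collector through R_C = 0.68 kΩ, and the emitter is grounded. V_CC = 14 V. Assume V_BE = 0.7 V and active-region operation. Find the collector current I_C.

Base loop: V_CC = I_B·R_B + V_BE, so I_B = (14 − 0.7)/560 kΩ = 0.0238 mA.
In the active region I_C = β·I_B = 50 × 0.0238 = 1.19 mA.
Collector loop: V_CE = V_CC − I_C·R_C = 14 − 1.19×0.68 = 13.2 V.
Since V_CE = 13.2 V > V_CE(sat) ≈ 0.2 V, the transistor is in the active region as assumed.

I_C ≈ 1.2 mA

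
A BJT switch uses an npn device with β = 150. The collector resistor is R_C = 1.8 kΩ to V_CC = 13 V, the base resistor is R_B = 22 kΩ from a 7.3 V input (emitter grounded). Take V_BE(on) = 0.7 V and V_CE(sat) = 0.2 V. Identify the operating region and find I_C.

Assume active: I_B = (7.3 − 0.7)/22 = 0.3 mA, giving I_C = β·I_B = 45 mA.
But then V_CE = 13 − 45×1.8 = -68 V < V_CE(sat) = 0.2 V — impossible in the active region.
So the transistor is saturated. With V_CE = 0.2 V, I_C = (V_CC − 0.2)/R_C = 12.8/1.8 = 7.11 mA.
Check: β·I_B = 45 mA > I_C = 7.11 mA, confirming saturation.

saturation; I_C ≈ 7.1 mA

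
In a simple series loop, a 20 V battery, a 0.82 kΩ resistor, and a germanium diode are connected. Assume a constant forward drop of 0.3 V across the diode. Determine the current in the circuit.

KVL around the loop: 20 = V_D + I·R = 0.3 + I × 0.82 kΩ.
So I = (20 − 0.3) / 0.82 kΩ = 19.7 / 0.82 = 24 mA.

I ≈ 24 mA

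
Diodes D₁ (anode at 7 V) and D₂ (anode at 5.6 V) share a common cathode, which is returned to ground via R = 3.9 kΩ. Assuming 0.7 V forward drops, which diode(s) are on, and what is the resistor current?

Assume both conduct. Then node N would need to be at both 7−0.7 = 6.3 V and 5.6−0.7 = 4.9 V, which is impossible.
Assume only D₁ conducts: V_N = 7 − 0.7 = 6.3 V, so I_R = 6.3/3.9 = 1.62 mA.
Check D₂: its anode-to-cathode voltage is 5.6 − 6.3 = -0.7 V < 0.7 V, so it is off. The assumption is consistent.

Only D₁ conducts; I_R ≈ 1.6 mA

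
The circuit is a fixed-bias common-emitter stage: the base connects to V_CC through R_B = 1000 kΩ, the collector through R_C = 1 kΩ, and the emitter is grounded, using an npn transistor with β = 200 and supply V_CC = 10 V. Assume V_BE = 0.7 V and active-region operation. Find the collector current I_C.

I_C ≈ 1.9 mA

Base loop: V_CC = I_B·R_B + V_BE, so I_B = (10 − 0.7)/1000 kΩ = 0.0093 mA.
In the active region I_C = β·I_B = 200 × 0.0093 = 1.86 mA.
Collector loop: V_CE = V_CC − I_C·R_C = 10 − 1.86×1 = 8.14 V.
Since V_CE = 8.14 V > V_CE(sat) ≈ 0.2 V, the transistor is in the active region as assumed.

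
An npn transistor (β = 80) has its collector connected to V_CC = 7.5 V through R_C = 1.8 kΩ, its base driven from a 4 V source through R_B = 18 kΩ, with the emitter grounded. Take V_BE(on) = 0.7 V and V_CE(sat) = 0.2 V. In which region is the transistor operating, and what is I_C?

Assume active: I_B = (4 − 0.7)/18 = 0.183 mA, giving I_C = β·I_B = 14.7 mA.
But then V_CE = 7.5 − 14.7×1.8 = -18.9 V < V_CE(sat) = 0.2 V — impossible in the active region.
So the transistor is saturated. With V_CE = 0.2 V, I_C = (V_CC − 0.2)/R_C = 7.3/1.8 = 4.06 mA.
Check: β·I_B = 14.7 mA > I_C = 4.06 mA, confirming saturation.

saturation; I_C ≈ 4.1 mA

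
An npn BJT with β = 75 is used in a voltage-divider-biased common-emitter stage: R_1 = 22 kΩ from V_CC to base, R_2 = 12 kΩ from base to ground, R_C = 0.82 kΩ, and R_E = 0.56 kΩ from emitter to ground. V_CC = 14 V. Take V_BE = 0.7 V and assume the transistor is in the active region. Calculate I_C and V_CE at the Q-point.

Thevenize the base divider: V_Th = V_CC·R_2/(R_1+R_2) = 14×12/34 = 4.94 V, R_Th = R_1‖R_2 = 7.76 kΩ.
Base-emitter loop: V_Th = I_B·R_Th + V_BE + (β+1)I_B·R_E, so I_B = (4.94 − 0.7) / (7.76 + 76×0.56) = 0.0843 mA.
I_C = β·I_B = 75×0.0843 = 6.32 mA, and I_E = (β+1)I_B = 6.4 mA.
V_CE = V_CC − I_C·R_C − I_E·R_E = 14 − 6.32×0.82 − 6.4×0.56 = 5.23 V.
V_CE = 5.23 V > 0.2 V confirms active-region operation.

I_C ≈ 6.3 mA, V_CE ≈ 5.2 V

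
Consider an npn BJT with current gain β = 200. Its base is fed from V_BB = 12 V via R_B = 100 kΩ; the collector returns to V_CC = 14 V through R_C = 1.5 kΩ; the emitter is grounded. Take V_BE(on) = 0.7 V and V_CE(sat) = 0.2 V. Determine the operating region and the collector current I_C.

saturation; I_C ≈ 9.2 mA

Assume active: I_B = (12 − 0.7)/100 = 0.113 mA, giving I_C = β·I_B = 22.6 mA.
But then V_CE = 14 − 22.6×1.5 = -19.9 V < V_CE(sat) = 0.2 V — impossible in the active region.
So the transistor is saturated. With V_CE = 0.2 V, I_C = (V_CC − 0.2)/R_C = 13.8/1.5 = 9.2 mA.
Check: β·I_B = 22.6 mA > I_C = 9.2 mA, confirming saturation.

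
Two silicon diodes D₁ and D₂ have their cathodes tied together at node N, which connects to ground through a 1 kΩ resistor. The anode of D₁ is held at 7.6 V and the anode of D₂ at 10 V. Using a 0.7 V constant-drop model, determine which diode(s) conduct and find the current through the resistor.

Only D₂ conducts; I_R ≈ 9.3 mA

Assume both conduct. Then node N would need to be at both 7.6−0.7 = 6.9 V and 10−0.7 = 9.3 V, which is impossible.
Assume only D₂ conducts: V_N = 10 − 0.7 = 9.3 V, so I_R = 9.3/1 = 9.3 mA.
Check D₁: its anode-to-cathode voltage is 7.6 − 9.3 = -1.7 V < 0.7 V, so it is off. The assumption is consistent.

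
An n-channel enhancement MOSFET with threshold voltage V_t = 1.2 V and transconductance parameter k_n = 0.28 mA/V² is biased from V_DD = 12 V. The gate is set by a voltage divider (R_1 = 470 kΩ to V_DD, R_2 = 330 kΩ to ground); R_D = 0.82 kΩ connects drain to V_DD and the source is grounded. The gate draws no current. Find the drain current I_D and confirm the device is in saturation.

I_D ≈ 2 mA

V_G = V_DD·R_2/(R_1+R_2) = 12×330/800 = 4.95 V. With the source grounded, V_GS = V_G = 4.95 V.
Assume saturation: I_D = (k_n/2)(V_GS − V_t)² = (0.28/2)×(4.95 − 1.2)² = 0.14×3.75² = 1.97 mA.
V_DS = V_DD − I_D·R_D = 12 − 1.97×0.82 = 10.4 V.
Saturation requires V_DS ≥ V_GS − V_t = 3.75 V; 10.4 ≥ 3.75 ✓.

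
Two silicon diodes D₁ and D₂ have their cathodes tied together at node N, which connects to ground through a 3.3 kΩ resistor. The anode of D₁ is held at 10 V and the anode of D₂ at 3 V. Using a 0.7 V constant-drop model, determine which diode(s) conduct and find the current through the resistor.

Assume both conduct. Then node N would need to be at both 10−0.7 = 9.3 V and 3−0.7 = 2.3 V, which is impossible.
Assume only D₁ conducts: V_N = 10 − 0.7 = 9.3 V, so I_R = 9.3/3.3 = 2.82 mA.
Check D₂: its anode-to-cathode voltage is 3 − 9.3 = -6.3 V < 0.7 V, so it is off. The assumption is consistent.

Only D₁ conducts; I_R ≈ 2.8 mA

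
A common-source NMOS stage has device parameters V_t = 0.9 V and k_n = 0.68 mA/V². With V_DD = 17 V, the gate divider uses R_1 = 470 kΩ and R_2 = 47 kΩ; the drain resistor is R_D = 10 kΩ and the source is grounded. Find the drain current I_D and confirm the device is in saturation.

I_D ≈ 0.14 mA

V_G = V_DD·R_2/(R_1+R_2) = 17×47/517 = 1.55 V. With the source grounded, V_GS = V_G = 1.55 V.
Assume saturation: I_D = (k_n/2)(V_GS − V_t)² = (0.68/2)×(1.55 − 0.9)² = 0.34×0.645² = 0.142 mA.
V_DS = V_DD − I_D·R_D = 17 − 0.142×10 = 15.6 V.
Saturation requires V_DS ≥ V_GS − V_t = 0.645 V; 15.6 ≥ 0.645 ✓.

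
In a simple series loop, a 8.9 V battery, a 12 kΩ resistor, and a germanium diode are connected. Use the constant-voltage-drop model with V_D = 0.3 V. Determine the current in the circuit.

I ≈ 0.72 mA

KVL around the loop: 8.9 = V_D + I·R = 0.3 + I × 12 kΩ.
So I = (8.9 − 0.3) / 12 kΩ = 8.6 / 12 = 0.717 mA.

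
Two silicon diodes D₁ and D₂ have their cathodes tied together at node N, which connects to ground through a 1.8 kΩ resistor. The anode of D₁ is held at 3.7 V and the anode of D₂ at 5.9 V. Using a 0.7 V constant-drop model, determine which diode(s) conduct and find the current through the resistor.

Assume both conduct. Then node N would need to be at both 3.7−0.7 = 3 V and 5.9−0.7 = 5.2 V, which is impossible.
Assume only D₂ conducts: V_N = 5.9 − 0.7 = 5.2 V, so I_R = 5.2/1.8 = 2.89 mA.
Check D₁: its anode-to-cathode voltage is 3.7 − 5.2 = -1.5 V < 0.7 V, so it is off. The assumption is consistent.

Only D₂ conducts; I_R ≈ 2.9 mA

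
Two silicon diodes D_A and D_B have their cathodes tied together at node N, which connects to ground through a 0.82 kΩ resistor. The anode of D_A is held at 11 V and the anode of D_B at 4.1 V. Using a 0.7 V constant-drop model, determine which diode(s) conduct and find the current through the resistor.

Only D_A conducts; I_R ≈ 13 mA

Assume both conduct. Then node N would need to be at both 11−0.7 = 10.3 V and 4.1−0.7 = 3.4 V, which is impossible.
Assume only D_A conducts: V_N = 11 − 0.7 = 10.3 V, so I_R = 10.3/0.82 = 12.6 mA.
Check D_B: its anode-to-cathode voltage is 4.1 − 10.3 = -6.2 V < 0.7 V, so it is off. The assumption is consistent.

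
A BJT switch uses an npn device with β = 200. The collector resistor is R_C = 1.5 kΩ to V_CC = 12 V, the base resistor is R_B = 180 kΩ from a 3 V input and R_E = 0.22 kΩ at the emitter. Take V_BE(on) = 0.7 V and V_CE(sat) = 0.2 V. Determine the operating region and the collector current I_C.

active; I_C ≈ 2.1 mA

Assume active. Base-emitter loop: I_B = (V_BB − V_BE)/(R_B + (β+1)R_E) = (3 − 0.7)/(180 + 201×0.22) = 0.0103 mA.
I_C = β·I_B = 200×0.0103 = 2.05 mA.
V_CE = V_CC − I_C·R_C − I_E·R_E = 12 − 2.05×1.5 − 2.06×0.22 = 8.47 V > V_CE(sat), so the active-region assumption holds.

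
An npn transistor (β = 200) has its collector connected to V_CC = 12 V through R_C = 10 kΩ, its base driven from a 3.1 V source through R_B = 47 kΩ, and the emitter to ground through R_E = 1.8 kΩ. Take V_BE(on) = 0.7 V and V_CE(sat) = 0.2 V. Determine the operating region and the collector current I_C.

Assume active: I_B = (3.1 − 0.7)/(47 + 201×1.8) = 0.00587 mA, I_C = β·I_B = 1.17 mA.
Then V_CE = 12 − 1.17×10 − 1.18×1.8 = -1.87 V < 0.2 V — the active assumption fails.
Re-solve with V_CE = 0.2 V. KCL at the emitter: V_E/R_E = (V_BB−0.7−V_E)/R_B + (V_CC−0.2−V_E)/R_C, giving V_E = 1.82 V.
I_C = (V_CC − 0.2 − V_E)/R_C = (11.8 − 1.82)/10 = 0.998 mA.
Check: I_B = (2.4 − 1.82)/47 = 0.0124 mA, and β·I_B = 2.47 mA > I_C, confirming saturation.

saturation; I_C ≈ 1 mA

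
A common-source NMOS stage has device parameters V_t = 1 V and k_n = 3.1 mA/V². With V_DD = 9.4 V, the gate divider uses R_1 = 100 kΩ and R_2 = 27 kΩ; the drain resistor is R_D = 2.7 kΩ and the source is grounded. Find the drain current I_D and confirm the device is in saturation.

I_D ≈ 1.5 mA

V_G = V_DD·R_2/(R_1+R_2) = 9.4×27/127 = 2 V. With the source grounded, V_GS = V_G = 2 V.
Assume saturation: I_D = (k_n/2)(V_GS − V_t)² = (3.1/2)×(2 − 1)² = 1.55×0.998² = 1.55 mA.
V_DS = V_DD − I_D·R_D = 9.4 − 1.55×2.7 = 5.23 V.
Saturation requires V_DS ≥ V_GS − V_t = 0.998 V; 5.23 ≥ 0.998 ✓.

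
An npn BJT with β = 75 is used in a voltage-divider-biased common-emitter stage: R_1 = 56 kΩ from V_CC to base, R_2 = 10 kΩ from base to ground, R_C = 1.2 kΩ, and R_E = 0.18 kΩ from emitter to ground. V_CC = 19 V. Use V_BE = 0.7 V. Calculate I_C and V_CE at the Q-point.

Thevenize the base divider: V_Th = V_CC·R_2/(R_1+R_2) = 19×10/66 = 2.88 V, R_Th = R_1‖R_2 = 8.48 kΩ.
Base-emitter loop: V_Th = I_B·R_Th + V_BE + (β+1)I_B·R_E, so I_B = (2.88 − 0.7) / (8.48 + 76×0.18) = 0.0983 mA.
I_C = β·I_B = 75×0.0983 = 7.37 mA, and I_E = (β+1)I_B = 7.47 mA.
V_CE = V_CC − I_C·R_C − I_E·R_E = 19 − 7.37×1.2 − 7.47×0.18 = 8.81 V.
V_CE = 8.81 V > 0.2 V confirms active-region operation.

I_C ≈ 7.4 mA, V_CE ≈ 8.8 V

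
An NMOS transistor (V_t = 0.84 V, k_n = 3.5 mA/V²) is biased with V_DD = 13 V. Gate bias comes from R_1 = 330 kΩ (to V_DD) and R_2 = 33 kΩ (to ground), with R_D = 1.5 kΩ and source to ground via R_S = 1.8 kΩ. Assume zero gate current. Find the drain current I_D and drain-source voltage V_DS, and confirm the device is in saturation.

I_D ≈ 0.075 mA, V_DS ≈ 13 V

V_G = V_DD·R_2/(R_1+R_2) = 13×33/363 = 1.18 V.
Assume saturation: I_D = (k_n/2)(V_GS − V_t)² with V_GS = V_G − I_D·R_S = 1.18 − 1.8·I_D.
Substituting gives 5.67·I_D² − 3.15·I_D + 0.204 = 0, with roots I_D = 0.0749 or 0.481 mA.
The root I_D = 0.481 mA gives V_GS = 0.316 V ≤ V_t, so take I_D = 0.0749 mA.
Then V_GS = 1.05 V and V_DS = V_DD − I_D(R_D+R_S) = 13 − 0.0749×3.3 = 12.8 V.
Saturation requires V_DS ≥ V_GS − V_t = 0.207 V; 12.8 ≥ 0.207 ✓.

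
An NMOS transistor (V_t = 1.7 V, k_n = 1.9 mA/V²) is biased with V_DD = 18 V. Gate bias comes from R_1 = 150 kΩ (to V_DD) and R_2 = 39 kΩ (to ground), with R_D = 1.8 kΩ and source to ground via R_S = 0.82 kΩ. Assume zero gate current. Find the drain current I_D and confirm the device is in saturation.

I_D ≈ 1.1 mA

V_G = V_DD·R_2/(R_1+R_2) = 18×39/189 = 3.71 V.
Assume saturation: I_D = (k_n/2)(V_GS − V_t)² with V_GS = V_G − I_D·R_S = 3.71 − 0.82·I_D.
Substituting gives 0.639·I_D² − 4.14·I_D + 3.85 = 0, with roots I_D = 1.13 or 5.35 mA.
The root I_D = 5.35 mA gives V_GS = -0.673 V ≤ V_t, so take I_D = 1.13 mA.
Then V_GS = 2.79 V and V_DS = V_DD − I_D(R_D+R_S) = 18 − 1.13×2.62 = 15 V.
Saturation requires V_DS ≥ V_GS − V_t = 1.09 V; 15 ≥ 1.09 ✓.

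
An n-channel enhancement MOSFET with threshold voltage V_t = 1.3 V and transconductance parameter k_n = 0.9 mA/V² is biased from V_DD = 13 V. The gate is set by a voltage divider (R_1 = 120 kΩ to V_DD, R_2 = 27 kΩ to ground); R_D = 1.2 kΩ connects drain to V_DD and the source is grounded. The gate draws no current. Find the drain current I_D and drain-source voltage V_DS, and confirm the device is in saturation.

V_G = V_DD·R_2/(R_1+R_2) = 13×27/147 = 2.39 V. With the source grounded, V_GS = V_G = 2.39 V.
Assume saturation: I_D = (k_n/2)(V_GS − V_t)² = (0.9/2)×(2.39 − 1.3)² = 0.45×1.09² = 0.532 mA.
V_DS = V_DD − I_D·R_D = 13 − 0.532×1.2 = 12.4 V.
Saturation requires V_DS ≥ V_GS − V_t = 1.09 V; 12.4 ≥ 1.09 ✓.

I_D ≈ 0.53 mA, V_DS ≈ 12 V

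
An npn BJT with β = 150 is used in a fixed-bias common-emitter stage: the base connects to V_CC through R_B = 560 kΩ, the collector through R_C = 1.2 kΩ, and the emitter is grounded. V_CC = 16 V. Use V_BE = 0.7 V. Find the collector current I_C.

Base loop: V_CC = I_B·R_B + V_BE, so I_B = (16 − 0.7)/560 kΩ = 0.0273 mA.
In the active region I_C = β·I_B = 150 × 0.0273 = 4.1 mA.
Collector loop: V_CE = V_CC − I_C·R_C = 16 − 4.1×1.2 = 11.1 V.
Since V_CE = 11.1 V > V_CE(sat) ≈ 0.2 V, the transistor is in the active region as assumed.

I_C ≈ 4.1 mA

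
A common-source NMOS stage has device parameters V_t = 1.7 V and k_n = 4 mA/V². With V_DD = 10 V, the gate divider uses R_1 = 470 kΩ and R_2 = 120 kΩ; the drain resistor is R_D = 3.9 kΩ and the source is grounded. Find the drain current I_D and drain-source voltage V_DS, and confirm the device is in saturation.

V_G = V_DD·R_2/(R_1+R_2) = 10×120/590 = 2.03 V. With the source grounded, V_GS = V_G = 2.03 V.
Assume saturation: I_D = (k_n/2)(V_GS − V_t)² = (4/2)×(2.03 − 1.7)² = 2×0.334² = 0.223 mA.
V_DS = V_DD − I_D·R_D = 10 − 0.223×3.9 = 9.13 V.
Saturation requires V_DS ≥ V_GS − V_t = 0.334 V; 9.13 ≥ 0.334 ✓.

I_D ≈ 0.22 mA, V_DS ≈ 9.1 V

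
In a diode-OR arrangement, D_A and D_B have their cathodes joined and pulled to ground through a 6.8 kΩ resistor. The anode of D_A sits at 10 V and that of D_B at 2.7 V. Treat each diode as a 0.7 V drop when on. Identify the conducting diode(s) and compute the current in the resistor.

Only D_A conducts; I_R ≈ 1.4 mA

Assume both conduct. Then node N would need to be at both 10−0.7 = 9.3 V and 2.7−0.7 = 2 V, which is impossible.
Assume only D_A conducts: V_N = 10 − 0.7 = 9.3 V, so I_R = 9.3/6.8 = 1.37 mA.
Check D_B: its anode-to-cathode voltage is 2.7 − 9.3 = -6.6 V < 0.7 V, so it is off. The assumption is consistent.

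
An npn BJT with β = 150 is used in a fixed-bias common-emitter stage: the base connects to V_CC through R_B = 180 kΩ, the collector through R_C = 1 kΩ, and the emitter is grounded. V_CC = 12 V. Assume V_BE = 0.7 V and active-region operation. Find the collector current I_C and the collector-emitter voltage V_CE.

I_C ≈ 9.4 mA, V_CE ≈ 2.6 V

Base loop: V_CC = I_B·R_B + V_BE, so I_B = (12 − 0.7)/180 kΩ = 0.0628 mA.
In the active region I_C = β·I_B = 150 × 0.0628 = 9.42 mA.
Collector loop: V_CE = V_CC − I_C·R_C = 12 − 9.42×1 = 2.58 V.
Since V_CE = 2.58 V > V_CE(sat) ≈ 0.2 V, the transistor is in the active region as assumed.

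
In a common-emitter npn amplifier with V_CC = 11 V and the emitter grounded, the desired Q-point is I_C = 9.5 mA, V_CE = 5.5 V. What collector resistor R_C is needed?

R_C ≈ 0.58 kΩ

Collector loop: V_CC = I_C·R_C + V_CE.
R_C = (V_CC − V_CE)/I_C = (11 − 5.5)/9.5 = 0.579 kΩ.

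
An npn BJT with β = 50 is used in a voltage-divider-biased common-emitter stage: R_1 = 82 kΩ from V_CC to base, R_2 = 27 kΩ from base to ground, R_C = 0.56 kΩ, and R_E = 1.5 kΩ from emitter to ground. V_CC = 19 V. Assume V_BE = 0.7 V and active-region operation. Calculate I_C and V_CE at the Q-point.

Thevenize the base divider: V_Th = V_CC·R_2/(R_1+R_2) = 19×27/109 = 4.71 V, R_Th = R_1‖R_2 = 20.3 kΩ.
Base-emitter loop: V_Th = I_B·R_Th + V_BE + (β+1)I_B·R_E, so I_B = (4.71 − 0.7) / (20.3 + 51×1.5) = 0.0414 mA.
I_C = β·I_B = 50×0.0414 = 2.07 mA, and I_E = (β+1)I_B = 2.11 mA.
V_CE = V_CC − I_C·R_C − I_E·R_E = 19 − 2.07×0.56 − 2.11×1.5 = 14.7 V.
V_CE = 14.7 V > 0.2 V confirms active-region operation.

I_C ≈ 2.1 mA, V_CE ≈ 15 V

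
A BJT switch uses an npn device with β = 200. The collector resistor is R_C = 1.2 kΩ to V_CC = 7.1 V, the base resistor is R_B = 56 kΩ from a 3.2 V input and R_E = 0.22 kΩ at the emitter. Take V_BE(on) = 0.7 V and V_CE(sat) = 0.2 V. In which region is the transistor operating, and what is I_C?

saturation; I_C ≈ 4.9 mA

Assume active: I_B = (3.2 − 0.7)/(56 + 201×0.22) = 0.0249 mA, I_C = β·I_B = 4.99 mA.
Then V_CE = 7.1 − 4.99×1.2 − 5.01×0.22 = 0.0101 V < 0.2 V — the active assumption fails.
Re-solve with V_CE = 0.2 V. KCL at the emitter: V_E/R_E = (V_BB−0.7−V_E)/R_B + (V_CC−0.2−V_E)/R_C, giving V_E = 1.07 V.
I_C = (V_CC − 0.2 − V_E)/R_C = (6.9 − 1.07)/1.2 = 4.86 mA.
Check: I_B = (2.5 − 1.07)/56 = 0.0255 mA, and β·I_B = 5.09 mA > I_C, confirming saturation.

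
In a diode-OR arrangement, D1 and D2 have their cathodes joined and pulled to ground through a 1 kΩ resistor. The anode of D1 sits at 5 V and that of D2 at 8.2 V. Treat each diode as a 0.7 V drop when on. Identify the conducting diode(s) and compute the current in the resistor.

Assume both conduct. Then node N would need to be at both 5−0.7 = 4.3 V and 8.2−0.7 = 7.5 V, which is impossible.
Assume only D2 conducts: V_N = 8.2 − 0.7 = 7.5 V, so I_R = 7.5/1 = 7.5 mA.
Check D1: its anode-to-cathode voltage is 5 − 7.5 = -2.5 V < 0.7 V, so it is off. The assumption is consistent.

Only D2 conducts; I_R ≈ 7.5 mA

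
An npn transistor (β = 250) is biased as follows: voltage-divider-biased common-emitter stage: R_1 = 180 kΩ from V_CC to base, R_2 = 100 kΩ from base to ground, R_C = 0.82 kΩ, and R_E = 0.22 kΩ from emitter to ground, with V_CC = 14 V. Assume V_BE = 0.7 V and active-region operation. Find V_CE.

Thevenize the base divider: V_Th = V_CC·R_2/(R_1+R_2) = 14×100/280 = 5 V, R_Th = R_1‖R_2 = 64.3 kΩ.
Base-emitter loop: V_Th = I_B·R_Th + V_BE + (β+1)I_B·R_E, so I_B = (5 − 0.7) / (64.3 + 251×0.22) = 0.036 mA.
I_C = β·I_B = 250×0.036 = 9 mA, and I_E = (β+1)I_B = 9.03 mA.
V_CE = V_CC − I_C·R_C − I_E·R_E = 14 − 9×0.82 − 9.03×0.22 = 4.64 V.
V_CE = 4.64 V > 0.2 V confirms active-region operation.

V_CE ≈ 4.6 V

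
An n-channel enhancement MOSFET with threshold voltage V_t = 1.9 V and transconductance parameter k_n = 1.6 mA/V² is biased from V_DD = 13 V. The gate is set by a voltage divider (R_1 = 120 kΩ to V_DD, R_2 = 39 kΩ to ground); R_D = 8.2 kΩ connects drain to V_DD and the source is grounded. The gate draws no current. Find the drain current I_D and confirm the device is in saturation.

I_D ≈ 1.3 mA

V_G = V_DD·R_2/(R_1+R_2) = 13×39/159 = 3.19 V. With the source grounded, V_GS = V_G = 3.19 V.
Assume saturation: I_D = (k_n/2)(V_GS − V_t)² = (1.6/2)×(3.19 − 1.9)² = 0.8×1.29² = 1.33 mA.
V_DS = V_DD − I_D·R_D = 13 − 1.33×8.2 = 2.11 V.
Saturation requires V_DS ≥ V_GS − V_t = 1.29 V; 2.11 ≥ 1.29 ✓.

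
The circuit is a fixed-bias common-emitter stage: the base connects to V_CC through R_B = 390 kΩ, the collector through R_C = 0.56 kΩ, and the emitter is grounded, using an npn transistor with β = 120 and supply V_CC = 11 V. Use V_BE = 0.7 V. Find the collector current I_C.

Base loop: V_CC = I_B·R_B + V_BE, so I_B = (11 − 0.7)/390 kΩ = 0.0264 mA.
In the active region I_C = β·I_B = 120 × 0.0264 = 3.17 mA.
Collector loop: V_CE = V_CC − I_C·R_C = 11 − 3.17×0.56 = 9.23 V.
Since V_CE = 9.23 V > V_CE(sat) ≈ 0.2 V, the transistor is in the active region as assumed.

I_C ≈ 3.2 mA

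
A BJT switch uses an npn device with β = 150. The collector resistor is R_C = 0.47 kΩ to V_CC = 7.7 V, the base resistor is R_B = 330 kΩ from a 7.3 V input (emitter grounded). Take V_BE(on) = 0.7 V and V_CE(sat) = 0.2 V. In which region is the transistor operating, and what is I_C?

active; I_C ≈ 3 mA

Assume active. Base-emitter loop: I_B = (V_BB − V_BE)/R_B = (7.3 − 0.7)/330 = 0.02 mA.
I_C = β·I_B = 150×0.02 = 3 mA.
V_CE = V_CC − I_C·R_C = 7.7 − 3×0.47 = 6.29 V > V_CE(sat), so the active-region assumption holds.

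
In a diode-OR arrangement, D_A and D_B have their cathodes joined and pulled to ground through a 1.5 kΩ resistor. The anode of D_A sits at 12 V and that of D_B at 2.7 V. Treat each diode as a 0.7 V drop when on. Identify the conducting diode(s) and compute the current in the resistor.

Only D_A conducts; I_R ≈ 7.5 mA

Assume both conduct. Then node N would need to be at both 12−0.7 = 11.3 V and 2.7−0.7 = 2 V, which is impossible.
Assume only D_A conducts: V_N = 12 − 0.7 = 11.3 V, so I_R = 11.3/1.5 = 7.53 mA.
Check D_B: its anode-to-cathode voltage is 2.7 − 11.3 = -8.6 V < 0.7 V, so it is off. The assumption is consistent.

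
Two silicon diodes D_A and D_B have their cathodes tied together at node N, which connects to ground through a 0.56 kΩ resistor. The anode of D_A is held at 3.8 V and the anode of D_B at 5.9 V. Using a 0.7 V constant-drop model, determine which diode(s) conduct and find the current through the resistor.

Only D_B conducts; I_R ≈ 9.3 mA

Assume both conduct. Then node N would need to be at both 3.8−0.7 = 3.1 V and 5.9−0.7 = 5.2 V, which is impossible.
Assume only D_B conducts: V_N = 5.9 − 0.7 = 5.2 V, so I_R = 5.2/0.56 = 9.29 mA.
Check D_A: its anode-to-cathode voltage is 3.8 − 5.2 = -1.4 V < 0.7 V, so it is off. The assumption is consistent.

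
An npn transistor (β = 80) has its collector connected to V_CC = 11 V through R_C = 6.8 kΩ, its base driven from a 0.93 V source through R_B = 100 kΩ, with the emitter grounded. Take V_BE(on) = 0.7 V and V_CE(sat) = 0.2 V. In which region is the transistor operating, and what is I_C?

active; I_C ≈ 0.18 mA

Assume active. Base-emitter loop: I_B = (V_BB − V_BE)/R_B = (0.93 − 0.7)/100 = 0.0023 mA.
I_C = β·I_B = 80×0.0023 = 0.184 mA.
V_CE = V_CC − I_C·R_C = 11 − 0.184×6.8 = 9.75 V > V_CE(sat), so the active-region assumption holds.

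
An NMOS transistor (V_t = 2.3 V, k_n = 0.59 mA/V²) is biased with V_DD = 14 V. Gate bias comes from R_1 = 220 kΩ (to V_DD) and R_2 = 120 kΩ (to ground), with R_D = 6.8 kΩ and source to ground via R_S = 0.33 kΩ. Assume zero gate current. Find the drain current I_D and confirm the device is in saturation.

I_D ≈ 1.4 mA

V_G = V_DD·R_2/(R_1+R_2) = 14×120/340 = 4.94 V.
Assume saturation: I_D = (k_n/2)(V_GS − V_t)² with V_GS = V_G − I_D·R_S = 4.94 − 0.33·I_D.
Substituting gives 0.0321·I_D² − 1.51·I_D + 2.06 = 0, with roots I_D = 1.4 or 45.7 mA.
The root I_D = 45.7 mA gives V_GS = -10.2 V ≤ V_t, so take I_D = 1.4 mA.
Then V_GS = 4.48 V and V_DS = V_DD − I_D(R_D+R_S) = 14 − 1.4×7.13 = 4.01 V.
Saturation requires V_DS ≥ V_GS − V_t = 2.18 V; 4.01 ≥ 2.18 ✓.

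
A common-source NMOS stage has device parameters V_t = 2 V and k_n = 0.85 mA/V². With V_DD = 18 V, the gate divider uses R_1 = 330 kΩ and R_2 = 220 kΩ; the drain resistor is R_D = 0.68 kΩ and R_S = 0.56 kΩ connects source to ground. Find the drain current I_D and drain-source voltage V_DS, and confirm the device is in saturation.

I_D ≈ 3.9 mA, V_DS ≈ 13 V

V_G = V_DD·R_2/(R_1+R_2) = 18×220/550 = 7.2 V.
Assume saturation: I_D = (k_n/2)(V_GS − V_t)² with V_GS = V_G − I_D·R_S = 7.2 − 0.56·I_D.
Substituting gives 0.133·I_D² − 3.48·I_D + 11.5 = 0, with roots I_D = 3.89 or 22.2 mA.
The root I_D = 22.2 mA gives V_GS = -5.23 V ≤ V_t, so take I_D = 3.89 mA.
Then V_GS = 5.02 V and V_DS = V_DD − I_D(R_D+R_S) = 18 − 3.89×1.24 = 13.2 V.
Saturation requires V_DS ≥ V_GS − V_t = 3.02 V; 13.2 ≥ 3.02 ✓.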